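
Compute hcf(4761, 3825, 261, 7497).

9

4761 = 3² · 23²; 3825 = 3² · 5² · 17; 261 = 3² · 29; 7497 = 3² · 7² · 17
gcd takes min exponent of each prime: 3² = 9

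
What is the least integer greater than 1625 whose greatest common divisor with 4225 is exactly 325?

1950

gcd(x, 4225) = 325 forces 325 | x; write x = 325s. Then gcd(325s, 325·13) = 325·gcd(s, 13), so need gcd(s, 13) = 1.
325s > 1625 gives s ≥ 6. The least s ≥ 6 coprime to 13 is 6, so x = 325·6 = 1950.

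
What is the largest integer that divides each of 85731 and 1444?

Euclid: 85731 = 59·1444 + 535; 1444 = 2·535 + 374; 535 = 1·374 + 161; 374 = 2·161 + 52; 161 = 3·52 + 5; 52 = 10·5 + 2; 5 = 2·2 + 1; 2 = 2·1 + 0. Last nonzero remainder: 1.

1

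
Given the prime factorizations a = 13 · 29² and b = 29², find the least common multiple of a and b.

10933

max exponent per prime: 13 · 29² = 10933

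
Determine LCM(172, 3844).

165292

172 = 2² · 43; 3844 = 2² · 31²
max exponents: 2² · 31² · 43 = 165292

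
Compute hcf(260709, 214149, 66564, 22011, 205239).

3

260709 = 3 · 43² · 47; 214149 = 3 · 13 · 17² · 19; 66564 = 2² · 3² · 43²; 22011 = 3 · 11 · 23 · 29; 205239 = 3 · 37 · 43²
gcd takes min exponent of each prime: 3 = 3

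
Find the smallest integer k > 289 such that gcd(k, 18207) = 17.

gcd(k, 18207) = 17 forces 17 | k; write k = 17s. Then gcd(17s, 17·1071) = 17·gcd(s, 1071), so need gcd(s, 1071) = 1.
17s > 289 gives s ≥ 18. The least s ≥ 18 coprime to 1071 is 19, so k = 17·19 = 323.

323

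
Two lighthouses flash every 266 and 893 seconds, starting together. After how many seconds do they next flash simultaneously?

gcd first: 893 = 3·266 + 95; 266 = 2·95 + 76; 95 = 1·76 + 19; 76 = 4·19 + 0 → gcd = 19
lcm = 266·893/gcd = 237538/19 = 12502

12502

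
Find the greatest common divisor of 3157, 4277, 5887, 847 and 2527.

gcd(3157, 4277): 4277 = 1·3157 + 1120; 3157 = 2·1120 + 917; 1120 = 1·917 + 203; 917 = 4·203 + 105; 203 = 1·105 + 98; 105 = 1·98 + 7; 98 = 14·7 + 0 → 7
gcd(7, 5887): 5887 = 841·7 + 0 → 7
gcd(7, 847): 847 = 121·7 + 0 → 7
gcd(7, 2527): 2527 = 361·7 + 0 → 7

7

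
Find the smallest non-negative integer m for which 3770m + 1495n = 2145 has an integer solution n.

Euclid: 3770 = 2·1495 + 780; 1495 = 1·780 + 715; 780 = 1·715 + 65; 715 = 11·65 + 0 → gcd = 65; 2145 = 65·33.
Back-substitution yields 3770·(2) + 1495·(-5) = 65, so one solution is m = 2·33 = 66, n = -5·33 = -165.
Solutions in m differ by 1495/65 = 23; the one in [0, 23) is 66 mod 23 = 20.

20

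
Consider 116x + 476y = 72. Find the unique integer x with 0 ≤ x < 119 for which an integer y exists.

95

Euclid: 476 = 4·116 + 12; 116 = 9·12 + 8; 12 = 1·8 + 4; 8 = 2·4 + 0 → gcd = 4; 72 = 4·18.
Back-substitution yields 116·(-41) + 476·(10) = 4, so one solution is x = -41·18 = -738, y = 10·18 = 180.
Solutions in x differ by 476/4 = 119; the one in [0, 119) is -738 mod 119 = 95.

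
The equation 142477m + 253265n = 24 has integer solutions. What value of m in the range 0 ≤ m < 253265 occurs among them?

Reduce mod 253265: 142477m ≡ 24 (mod 253265). With g = gcd(142477, 253265) = 1 dividing 24, divide through: 142477m ≡ 24 (mod 253265).
Since gcd(142477, 253265) = 1, m ≡ 24·(142477)⁻¹ ≡ 113817 (mod 253265). Smallest non-negative: 113817.

113817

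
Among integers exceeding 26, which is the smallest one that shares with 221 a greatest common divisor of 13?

39

221 = 13·17. Any k with gcd(k, 221) = 13 is a multiple of 13, say 13s, with s coprime to 17.
Need s > 26/13, so s ≥ 3. First s ≥ 3 with gcd(s, 17) = 1 is s = 3. Thus k = 13·3 = 39.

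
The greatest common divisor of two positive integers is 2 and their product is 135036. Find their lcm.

67518

gcd·lcm = product, so lcm = 135036/2 = 67518.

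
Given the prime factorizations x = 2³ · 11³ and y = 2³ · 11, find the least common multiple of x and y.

10648

max exponent per prime: 2³ · 11³ = 10648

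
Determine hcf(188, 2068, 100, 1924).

gcd(188, 2068): 2068 = 11·188 + 0 → 188
gcd(188, 100): 188 = 1·100 + 88; 100 = 1·88 + 12; 88 = 7·12 + 4; 12 = 3·4 + 0 → 4
gcd(4, 1924): 1924 = 481·4 + 0 → 4

4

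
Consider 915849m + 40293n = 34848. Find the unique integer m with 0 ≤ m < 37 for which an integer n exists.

19

Euclid: 915849 = 22·40293 + 29403; 40293 = 1·29403 + 10890; 29403 = 2·10890 + 7623; 10890 = 1·7623 + 3267; 7623 = 2·3267 + 1089; 3267 = 3·1089 + 0 → gcd = 1089; 34848 = 1089·32.
Back-substitution yields 915849·(11) + 40293·(-250) = 1089, so one solution is m = 11·32 = 352, n = -250·32 = -8000.
Solutions in m differ by 40293/1089 = 37; the one in [0, 37) is 352 mod 37 = 19.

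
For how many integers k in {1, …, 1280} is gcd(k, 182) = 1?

182 = 2·7·13. Inclusion–exclusion on these primes:
1280 − ⌊1280/2⌋ − ⌊1280/7⌋ − ⌊1280/13⌋ + ⌊1280/14⌋ + ⌊1280/26⌋ + ⌊1280/91⌋ − ⌊1280/182⌋ = 507

507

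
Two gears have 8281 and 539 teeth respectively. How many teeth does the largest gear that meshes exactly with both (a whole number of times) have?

Euclid: 8281 = 15·539 + 196; 539 = 2·196 + 147; 196 = 1·147 + 49; 147 = 3·49 + 0. Last nonzero remainder: 49.

49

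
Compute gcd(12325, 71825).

12325 = 5² · 17 · 29
71825 = 5² · 13² · 17
Common: 5² · 17 = 425

425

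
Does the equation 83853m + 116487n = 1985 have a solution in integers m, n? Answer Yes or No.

No

gcd(83853, 116487): 116487 = 1·83853 + 32634; 83853 = 2·32634 + 18585; 32634 = 1·18585 + 14049; 18585 = 1·14049 + 4536; 14049 = 3·4536 + 441; 4536 = 10·441 + 126; 441 = 3·126 + 63; 126 = 2·63 + 0 → 63
63 does not divide 1985, so a solution does not exist.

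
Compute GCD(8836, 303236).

8836 = 2² · 47²
303236 = 2² · 41 · 43²
Common: 2² = 4

4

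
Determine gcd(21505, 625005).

21505 = 5 · 11 · 17 · 23
625005 = 3² · 5 · 17 · 19 · 43
Common: 5 · 17 = 85

85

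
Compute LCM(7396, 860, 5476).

50625620

7396 = 2² · 43²; 860 = 2² · 5 · 43; 5476 = 2² · 37²
lcm takes max exponent of each prime: 2² · 5 · 37² · 43² = 50625620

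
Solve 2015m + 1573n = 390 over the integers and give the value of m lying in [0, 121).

8

gcd(2015, 1573) = 13 (Euclid: 2015 = 1·1573 + 442; 1573 = 3·442 + 247; 442 = 1·247 + 195; 247 = 1·195 + 52; 195 = 3·52 + 39; 52 = 1·39 + 13; 39 = 3·13 + 0), and 13 | 390.
Extended Euclid: 2015·(-32) + 1573·(41) = 13. Scale by 30: m₀ = -960.
General solution m = m₀ + 121t; reducing mod 121 gives m = 8 (and n = -10).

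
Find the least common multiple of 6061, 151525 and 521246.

lcm(6061, 151525) = 6061·151525/gcd = 918393025/6061 = 151525
lcm(151525, 521246) = 151525·521246/gcd = 78981800150/6061 = 13031150

13031150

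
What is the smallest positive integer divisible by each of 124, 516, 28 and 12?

111972

124 = 2² · 31; 516 = 2² · 3 · 43; 28 = 2² · 7; 12 = 2² · 3
lcm takes max exponent of each prime: 2² · 3 · 7 · 31 · 43 = 111972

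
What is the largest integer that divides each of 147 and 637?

147 = 3 · 7²
637 = 7² · 13
Common: 7² = 49

49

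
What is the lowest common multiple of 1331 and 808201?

1075715531

gcd first: 808201 = 607·1331 + 284; 1331 = 4·284 + 195; 284 = 1·195 + 89; 195 = 2·89 + 17; 89 = 5·17 + 4; 17 = 4·4 + 1; 4 = 4·1 + 0 → gcd = 1
lcm = 1331·808201/gcd = 1075715531/1 = 1075715531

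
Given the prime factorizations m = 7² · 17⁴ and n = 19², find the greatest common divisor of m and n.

min exponent per shared prime: (none) = 1

1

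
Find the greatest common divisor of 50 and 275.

50 = 2 · 5²
275 = 5² · 11
Common: 5² = 25

25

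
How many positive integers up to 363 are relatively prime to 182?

Prime factors of 182: 2, 7, 13. Count integers ≤ 363 divisible by none of them.
By inclusion–exclusion: 363 − ⌊363/2⌋ − ⌊363/7⌋ − ⌊363/13⌋ + ⌊363/14⌋ + ⌊363/26⌋ + ⌊363/91⌋ − ⌊363/182⌋ = 144.

144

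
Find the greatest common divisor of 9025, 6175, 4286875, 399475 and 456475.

475

gcd(9025, 6175): 9025 = 1·6175 + 2850; 6175 = 2·2850 + 475; 2850 = 6·475 + 0 → 475
gcd(475, 4286875): 4286875 = 9025·475 + 0 → 475
gcd(475, 399475): 399475 = 841·475 + 0 → 475
gcd(475, 456475): 456475 = 961·475 + 0 → 475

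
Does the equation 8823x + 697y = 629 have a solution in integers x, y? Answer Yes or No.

Yes

By Bézout, 8823x + 697y = 629 has integer solutions iff gcd(8823, 697) | 629.
Euclid: 8823 = 12·697 + 459; 697 = 1·459 + 238; 459 = 1·238 + 221; 238 = 1·221 + 17; 221 = 13·17 + 0. gcd = 17; 629 mod 17 = 0. Yes.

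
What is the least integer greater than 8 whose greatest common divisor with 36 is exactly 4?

36 = 4·9. Any t with gcd(t, 36) = 4 is a multiple of 4, say 4s, with s coprime to 9.
Need s > 8/4, so s ≥ 3. First s ≥ 3 with gcd(s, 9) = 1 is s = 4. Thus t = 4·4 = 16.

16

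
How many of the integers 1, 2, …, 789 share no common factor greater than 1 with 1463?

1463 = 7·11·19. Inclusion–exclusion on these primes:
789 − ⌊789/7⌋ − ⌊789/11⌋ − ⌊789/19⌋ + ⌊789/77⌋ + ⌊789/133⌋ + ⌊789/209⌋ − ⌊789/1463⌋ = 583

583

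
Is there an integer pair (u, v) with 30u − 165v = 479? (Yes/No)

No

gcd(30, 165): 165 = 5·30 + 15; 30 = 2·15 + 0 → 15
15 does not divide 479, so a solution does not exist.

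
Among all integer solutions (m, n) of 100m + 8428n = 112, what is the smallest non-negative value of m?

Euclid: 8428 = 84·100 + 28; 100 = 3·28 + 16; 28 = 1·16 + 12; 16 = 1·12 + 4; 12 = 3·4 + 0 → gcd = 4; 112 = 4·28.
Back-substitution yields 100·(590) + 8428·(-7) = 4, so one solution is m = 590·28 = 16520, n = -7·28 = -196.
Solutions in m differ by 8428/4 = 2107; the one in [0, 2107) is 16520 mod 2107 = 1771.

1771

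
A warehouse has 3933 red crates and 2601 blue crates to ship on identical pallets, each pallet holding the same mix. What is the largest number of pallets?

9

3933 = 3² · 19 · 23
2601 = 3² · 17²
Common: 3² = 9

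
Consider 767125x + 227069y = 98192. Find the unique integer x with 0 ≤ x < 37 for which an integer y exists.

Euclid: 767125 = 3·227069 + 85918; 227069 = 2·85918 + 55233; 85918 = 1·55233 + 30685; 55233 = 1·30685 + 24548; 30685 = 1·24548 + 6137; 24548 = 4·6137 + 0 → gcd = 6137; 98192 = 6137·16.
Back-substitution yields 767125·(8) + 227069·(-27) = 6137, so one solution is x = 8·16 = 128, y = -27·16 = -432.
Solutions in x differ by 227069/6137 = 37; the one in [0, 37) is 128 mod 37 = 17.

17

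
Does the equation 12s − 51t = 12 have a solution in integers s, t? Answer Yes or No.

Yes

By Bézout, 12s − 51t = 12 has integer solutions iff gcd(12, 51) | 12.
Euclid: 51 = 4·12 + 3; 12 = 4·3 + 0. gcd = 3; 12 mod 3 = 0. Yes.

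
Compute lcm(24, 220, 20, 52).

24 = 2³ · 3; 220 = 2² · 5 · 11; 20 = 2² · 5; 52 = 2² · 13
lcm takes max exponent of each prime: 2³ · 3 · 5 · 11 · 13 = 17160

17160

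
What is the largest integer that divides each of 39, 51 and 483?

3

gcd(39, 51): 51 = 1·39 + 12; 39 = 3·12 + 3; 12 = 4·3 + 0 → 3
gcd(3, 483): 483 = 161·3 + 0 → 3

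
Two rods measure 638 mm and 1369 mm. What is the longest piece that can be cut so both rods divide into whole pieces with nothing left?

1

638 = 2 · 11 · 29
1369 = 37²
Common: 1 = 1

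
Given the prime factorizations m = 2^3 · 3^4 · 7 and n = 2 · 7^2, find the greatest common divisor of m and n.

min exponent per shared prime: 2 · 7 = 14

14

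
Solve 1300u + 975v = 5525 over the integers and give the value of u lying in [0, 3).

2

gcd(1300, 975) = 325 (Euclid: 1300 = 1·975 + 325; 975 = 3·325 + 0), and 325 | 5525.
Extended Euclid: 1300·(1) + 975·(-1) = 325. Scale by 17: u₀ = 17.
General solution u = u₀ + 3t; reducing mod 3 gives u = 2 (and v = 3).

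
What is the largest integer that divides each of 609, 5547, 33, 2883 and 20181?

3

gcd(609, 5547): 5547 = 9·609 + 66; 609 = 9·66 + 15; 66 = 4·15 + 6; 15 = 2·6 + 3; 6 = 2·3 + 0 → 3
gcd(3, 33): 33 = 11·3 + 0 → 3
gcd(3, 2883): 2883 = 961·3 + 0 → 3
gcd(3, 20181): 20181 = 6727·3 + 0 → 3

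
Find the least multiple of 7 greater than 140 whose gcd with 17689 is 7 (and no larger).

Multiples of 7 above 140: 7·21, 7·22, … . Need the cofactor coprime to 17689/7 = 2527.
Checking s = 21, 22, … the first with gcd(s, 2527) = 1 is s = 22, giving 154.

154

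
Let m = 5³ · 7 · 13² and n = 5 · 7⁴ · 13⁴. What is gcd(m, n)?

5915

min exponent per shared prime: 5 · 7 · 13² = 5915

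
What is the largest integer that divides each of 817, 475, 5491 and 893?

19

817 = 19 · 43; 475 = 5² · 19; 5491 = 17² · 19; 893 = 19 · 47
gcd takes min exponent of each prime: 19 = 19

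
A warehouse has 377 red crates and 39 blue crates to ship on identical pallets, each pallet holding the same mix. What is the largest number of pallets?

Euclid: 377 = 9·39 + 26; 39 = 1·26 + 13; 26 = 2·13 + 0. Last nonzero remainder: 13.

13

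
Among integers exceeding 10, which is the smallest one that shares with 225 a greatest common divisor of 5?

20

225 = 5·45. Any x with gcd(x, 225) = 5 is a multiple of 5, say 5s, with s coprime to 45.
Need s > 10/5, so s ≥ 3. First s ≥ 3 with gcd(s, 45) = 1 is s = 4. Thus x = 5·4 = 20.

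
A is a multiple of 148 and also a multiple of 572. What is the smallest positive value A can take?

21164

gcd first: 572 = 3·148 + 128; 148 = 1·128 + 20; 128 = 6·20 + 8; 20 = 2·8 + 4; 8 = 2·4 + 0 → gcd = 4
lcm = 148·572/gcd = 84656/4 = 21164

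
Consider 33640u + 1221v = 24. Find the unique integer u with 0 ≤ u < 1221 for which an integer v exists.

Reduce mod 1221: 33640u ≡ 24 (mod 1221). With g = gcd(33640, 1221) = 1 dividing 24, divide through: 33640u ≡ 24 (mod 1221).
Since gcd(33640, 1221) = 1, u ≡ 24·(33640)⁻¹ ≡ 606 (mod 1221). Smallest non-negative: 606.

606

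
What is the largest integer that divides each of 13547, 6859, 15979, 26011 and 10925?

gcd(13547, 6859): 13547 = 1·6859 + 6688; 6859 = 1·6688 + 171; 6688 = 39·171 + 19; 171 = 9·19 + 0 → 19
gcd(19, 15979): 15979 = 841·19 + 0 → 19
gcd(19, 26011): 26011 = 1369·19 + 0 → 19
gcd(19, 10925): 10925 = 575·19 + 0 → 19

19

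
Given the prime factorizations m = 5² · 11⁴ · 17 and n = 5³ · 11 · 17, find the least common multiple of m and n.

31112125

max exponent per prime: 5³ · 11⁴ · 17 = 31112125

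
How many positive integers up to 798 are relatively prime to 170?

170 = 2·5·17. Inclusion–exclusion on these primes:
798 − ⌊798/2⌋ − ⌊798/5⌋ − ⌊798/17⌋ + ⌊798/10⌋ + ⌊798/34⌋ + ⌊798/85⌋ − ⌊798/170⌋ = 301

301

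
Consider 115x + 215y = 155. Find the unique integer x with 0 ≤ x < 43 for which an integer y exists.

35

Reduce mod 215: 115x ≡ 155 (mod 215). With g = gcd(115, 215) = 5 dividing 155, divide through: 23x ≡ 31 (mod 43).
Since gcd(23, 43) = 1, x ≡ 31·(23)⁻¹ ≡ 35 (mod 43). Smallest non-negative: 35.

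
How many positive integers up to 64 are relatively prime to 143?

143 = 11·13. Inclusion–exclusion on these primes:
64 − ⌊64/11⌋ − ⌊64/13⌋ + ⌊64/143⌋ = 55

55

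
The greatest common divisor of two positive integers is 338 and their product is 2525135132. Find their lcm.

Since gcd(u,v)·lcm(u,v) = uv, lcm = 2525135132/338 = 7470814.

7470814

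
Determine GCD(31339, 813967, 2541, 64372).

31339 = 7 · 11² · 37; 813967 = 7 · 11² · 31²; 2541 = 3 · 7 · 11²; 64372 = 2² · 7 · 11² · 19
gcd takes min exponent of each prime: 7 · 11² = 847

847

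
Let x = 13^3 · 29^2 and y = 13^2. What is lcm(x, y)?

1847677

max exponent per prime: 13^3 · 29^2 = 1847677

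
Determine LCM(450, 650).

gcd first: 650 = 1·450 + 200; 450 = 2·200 + 50; 200 = 4·50 + 0 → gcd = 50
lcm = 450·650/gcd = 292500/50 = 5850

5850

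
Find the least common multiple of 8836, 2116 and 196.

lcm(8836, 2116) = 8836·2116/gcd = 18696976/4 = 4674244
lcm(4674244, 196) = 4674244·196/gcd = 916151824/4 = 229037956

229037956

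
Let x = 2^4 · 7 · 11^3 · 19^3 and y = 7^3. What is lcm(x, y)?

50101757552

max exponent per prime: 2^4 · 7^3 · 11^3 · 19^3 = 50101757552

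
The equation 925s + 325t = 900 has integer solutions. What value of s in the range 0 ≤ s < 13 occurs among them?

8

Reduce mod 325: 925s ≡ 900 (mod 325). With g = gcd(925, 325) = 25 dividing 900, divide through: 37s ≡ 36 (mod 13).
Since gcd(37, 13) = 1, s ≡ 36·(37)⁻¹ ≡ 8 (mod 13). Smallest non-negative: 8.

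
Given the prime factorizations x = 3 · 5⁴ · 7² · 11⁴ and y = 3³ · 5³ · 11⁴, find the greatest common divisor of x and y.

5490375

min exponent per shared prime: 3 · 5³ · 11⁴ = 5490375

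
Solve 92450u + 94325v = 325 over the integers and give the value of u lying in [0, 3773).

2817

Reduce mod 94325: 92450u ≡ 325 (mod 94325). With g = gcd(92450, 94325) = 25 dividing 325, divide through: 3698u ≡ 13 (mod 3773).
Since gcd(3698, 3773) = 1, u ≡ 13·(3698)⁻¹ ≡ 2817 (mod 3773). Smallest non-negative: 2817.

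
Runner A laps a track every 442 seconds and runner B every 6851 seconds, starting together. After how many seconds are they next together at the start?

13702

gcd first: 6851 = 15·442 + 221; 442 = 2·221 + 0 → gcd = 221
lcm = 442·6851/gcd = 3028142/221 = 13702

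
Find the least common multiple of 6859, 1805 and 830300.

6859 = 19³; 1805 = 5 · 19²; 830300 = 2² · 5² · 19² · 23
lcm takes max exponent of each prime: 2² · 5² · 19³ · 23 = 15775700

15775700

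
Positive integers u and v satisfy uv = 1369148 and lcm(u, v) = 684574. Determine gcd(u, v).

From gcd × lcm = uv: gcd = 1369148 / 684574 = 2.

2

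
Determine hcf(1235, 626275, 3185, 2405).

1235 = 5 · 13 · 19; 626275 = 5² · 13 · 41 · 47; 3185 = 5 · 7² · 13; 2405 = 5 · 13 · 37
gcd takes min exponent of each prime: 5 · 13 = 65

65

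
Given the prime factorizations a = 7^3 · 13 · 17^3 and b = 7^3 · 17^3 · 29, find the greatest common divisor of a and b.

min exponent per shared prime: 7^3 · 17^3 = 1685159

1685159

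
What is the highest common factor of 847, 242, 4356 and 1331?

121

gcd(847, 242): 847 = 3·242 + 121; 242 = 2·121 + 0 → 121
gcd(121, 4356): 4356 = 36·121 + 0 → 121
gcd(121, 1331): 1331 = 11·121 + 0 → 121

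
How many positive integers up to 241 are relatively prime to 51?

Prime factors of 51: 3, 17. Count integers ≤ 241 divisible by none of them.
By inclusion–exclusion: 241 − ⌊241/3⌋ − ⌊241/17⌋ + ⌊241/51⌋ = 151.

151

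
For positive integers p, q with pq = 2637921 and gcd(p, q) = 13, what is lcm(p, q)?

202917

gcd·lcm = product, so lcm = 2637921/13 = 202917.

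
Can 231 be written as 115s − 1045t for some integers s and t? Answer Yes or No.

No

By Bézout, 115s − 1045t = 231 has integer solutions iff gcd(115, 1045) | 231.
Euclid: 1045 = 9·115 + 10; 115 = 11·10 + 5; 10 = 2·5 + 0. gcd = 5; 231 mod 5 = 1. No.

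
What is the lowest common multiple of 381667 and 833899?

gcd first: 833899 = 2·381667 + 70565; 381667 = 5·70565 + 28842; 70565 = 2·28842 + 12881; 28842 = 2·12881 + 3080; 12881 = 4·3080 + 561; 3080 = 5·561 + 275; 561 = 2·275 + 11; 275 = 25·11 + 0 → gcd = 11
lcm = 381667·833899/gcd = 318271729633/11 = 28933793603

28933793603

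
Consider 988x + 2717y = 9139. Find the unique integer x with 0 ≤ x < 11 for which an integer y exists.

gcd(988, 2717) = 247 (Euclid: 2717 = 2·988 + 741; 988 = 1·741 + 247; 741 = 3·247 + 0), and 247 | 9139.
Extended Euclid: 988·(3) + 2717·(-1) = 247. Scale by 37: x₀ = 111.
General solution x = x₀ + 11t; reducing mod 11 gives x = 1 (and y = 3).

1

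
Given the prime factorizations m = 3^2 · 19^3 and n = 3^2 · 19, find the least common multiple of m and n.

max exponent per prime: 3^2 · 19^3 = 61731

61731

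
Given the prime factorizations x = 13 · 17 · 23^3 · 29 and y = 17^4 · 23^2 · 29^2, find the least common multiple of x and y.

max exponent per prime: 13 · 17^4 · 23^3 · 29^2 = 11110114676531

11110114676531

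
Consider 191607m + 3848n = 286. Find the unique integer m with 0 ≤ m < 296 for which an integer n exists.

gcd(191607, 3848) = 13 (Euclid: 191607 = 49·3848 + 3055; 3848 = 1·3055 + 793; 3055 = 3·793 + 676; 793 = 1·676 + 117; 676 = 5·117 + 91; 117 = 1·91 + 26; 91 = 3·26 + 13; 26 = 2·13 + 0), and 13 | 286.
Extended Euclid: 191607·(131) + 3848·(-6523) = 13. Scale by 22: m₀ = 2882.
General solution m = m₀ + 296t; reducing mod 296 gives m = 218 (and n = -10855).

218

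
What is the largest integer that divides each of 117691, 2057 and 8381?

gcd(117691, 2057): 117691 = 57·2057 + 442; 2057 = 4·442 + 289; 442 = 1·289 + 153; 289 = 1·153 + 136; 153 = 1·136 + 17; 136 = 8·17 + 0 → 17
gcd(17, 8381): 8381 = 493·17 + 0 → 17

17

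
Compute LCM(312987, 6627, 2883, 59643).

lcm(312987, 6627) = 312987·6627/gcd = 2074164849/3 = 691388283
lcm(691388283, 2883) = 691388283·2883/gcd = 1993272419889/3 = 664424139963
lcm(664424139963, 59643) = 664424139963·59643/gcd = 39628248979813209/6627 = 5979817259667

5979817259667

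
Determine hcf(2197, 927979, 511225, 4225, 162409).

gcd(2197, 927979): 927979 = 422·2197 + 845; 2197 = 2·845 + 507; 845 = 1·507 + 338; 507 = 1·338 + 169; 338 = 2·169 + 0 → 169
gcd(169, 511225): 511225 = 3025·169 + 0 → 169
gcd(169, 4225): 4225 = 25·169 + 0 → 169
gcd(169, 162409): 162409 = 961·169 + 0 → 169

169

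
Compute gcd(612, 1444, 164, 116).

612 = 2² · 3² · 17; 1444 = 2² · 19²; 164 = 2² · 41; 116 = 2² · 29
gcd takes min exponent of each prime: 2² = 4

4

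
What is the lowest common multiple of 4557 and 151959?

230825721

4557 = 3 · 7² · 31; 151959 = 3 · 37³
max exponents: 3 · 7² · 31 · 37³ = 230825721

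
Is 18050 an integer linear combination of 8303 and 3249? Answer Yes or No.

By Bézout, 8303u − 3249v = 18050 has integer solutions iff gcd(8303, 3249) | 18050.
Euclid: 8303 = 2·3249 + 1805; 3249 = 1·1805 + 1444; 1805 = 1·1444 + 361; 1444 = 4·361 + 0. gcd = 361; 18050 mod 361 = 0. Yes.

Yes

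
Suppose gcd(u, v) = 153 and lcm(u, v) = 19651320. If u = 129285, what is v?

Using uv = gcd(u,v)·lcm(u,v) = 153·19651320 = 3006651960, we get v = 3006651960/129285 = 23256.

23256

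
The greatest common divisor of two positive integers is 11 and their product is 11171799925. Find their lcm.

1015618175

Since gcd(m,n)·lcm(m,n) = mn, lcm = 11171799925/11 = 1015618175.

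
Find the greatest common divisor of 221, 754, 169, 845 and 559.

gcd(221, 754): 754 = 3·221 + 91; 221 = 2·91 + 39; 91 = 2·39 + 13; 39 = 3·13 + 0 → 13
gcd(13, 169): 169 = 13·13 + 0 → 13
gcd(13, 845): 845 = 65·13 + 0 → 13
gcd(13, 559): 559 = 43·13 + 0 → 13

13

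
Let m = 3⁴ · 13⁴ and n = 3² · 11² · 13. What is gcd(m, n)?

min exponent per shared prime: 3² · 13 = 117

117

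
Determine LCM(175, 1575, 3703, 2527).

300776175

175 = 5² · 7; 1575 = 3² · 5² · 7; 3703 = 7 · 23²; 2527 = 7 · 19²
lcm takes max exponent of each prime: 3² · 5² · 7 · 19² · 23² = 300776175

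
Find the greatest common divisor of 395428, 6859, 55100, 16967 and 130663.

19

395428 = 2² · 11² · 19 · 43; 6859 = 19³; 55100 = 2² · 5² · 19 · 29; 16967 = 19² · 47; 130663 = 13 · 19 · 23²
gcd takes min exponent of each prime: 19 = 19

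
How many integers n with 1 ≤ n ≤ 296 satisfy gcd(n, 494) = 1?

130

494 = 2·13·19. Inclusion–exclusion on these primes:
296 − ⌊296/2⌋ − ⌊296/13⌋ − ⌊296/19⌋ + ⌊296/26⌋ + ⌊296/38⌋ + ⌊296/247⌋ − ⌊296/494⌋ = 130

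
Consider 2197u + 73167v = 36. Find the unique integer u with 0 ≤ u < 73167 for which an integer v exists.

Euclid: 73167 = 33·2197 + 666; 2197 = 3·666 + 199; 666 = 3·199 + 69; 199 = 2·69 + 61; 69 = 1·61 + 8; 61 = 7·8 + 5; 8 = 1·5 + 3; 5 = 1·3 + 2; 3 = 1·2 + 1; 2 = 2·1 + 0 → gcd = 1; 36 = 1·36.
Back-substitution yields 2197·(-27575) + 73167·(828) = 1, so one solution is u = -27575·36 = -992700, v = 828·36 = 29808.
Solutions in u differ by 73167/1 = 73167; the one in [0, 73167) is -992700 mod 73167 = 31638.

31638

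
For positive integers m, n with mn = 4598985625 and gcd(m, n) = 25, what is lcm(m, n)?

183959425

gcd·lcm = product, so lcm = 4598985625/25 = 183959425.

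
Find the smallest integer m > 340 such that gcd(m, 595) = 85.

425

gcd(m, 595) = 85 forces 85 | m; write m = 85s. Then gcd(85s, 85·7) = 85·gcd(s, 7), so need gcd(s, 7) = 1.
85s > 340 gives s ≥ 5. The least s ≥ 5 coprime to 7 is 5, so m = 85·5 = 425.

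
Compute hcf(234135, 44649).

234135 = 3² · 5 · 11² · 43
44649 = 3² · 11² · 41
Common: 3² · 11² = 1089

1089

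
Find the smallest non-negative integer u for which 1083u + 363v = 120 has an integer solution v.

101

gcd(1083, 363) = 3 (Euclid: 1083 = 2·363 + 357; 363 = 1·357 + 6; 357 = 59·6 + 3; 6 = 2·3 + 0), and 3 | 120.
Extended Euclid: 1083·(60) + 363·(-179) = 3. Scale by 40: u₀ = 2400.
General solution u = u₀ + 121t; reducing mod 121 gives u = 101 (and v = -301).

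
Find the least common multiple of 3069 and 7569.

2581029

3069 = 3² · 11 · 31; 7569 = 3² · 29²
max exponents: 3² · 11 · 29² · 31 = 2581029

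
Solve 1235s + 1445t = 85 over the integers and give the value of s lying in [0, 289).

gcd(1235, 1445) = 5 (Euclid: 1445 = 1·1235 + 210; 1235 = 5·210 + 185; 210 = 1·185 + 25; 185 = 7·25 + 10; 25 = 2·10 + 5; 10 = 2·5 + 0), and 5 | 85.
Extended Euclid: 1235·(-117) + 1445·(100) = 5. Scale by 17: s₀ = -1989.
General solution s = s₀ + 289k; reducing mod 289 gives s = 34 (and t = -29).

34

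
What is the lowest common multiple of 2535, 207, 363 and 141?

lcm(2535, 207) = 2535·207/gcd = 524745/3 = 174915
lcm(174915, 363) = 174915·363/gcd = 63494145/3 = 21164715
lcm(21164715, 141) = 21164715·141/gcd = 2984224815/3 = 994741605

994741605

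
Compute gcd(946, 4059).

946 = 2 · 11 · 43
4059 = 3² · 11 · 41
Common: 11 = 11

11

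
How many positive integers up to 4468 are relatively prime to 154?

1741

Prime factors of 154: 2, 7, 11. Count integers ≤ 4468 divisible by none of them.
By inclusion–exclusion: 4468 − ⌊4468/2⌋ − ⌊4468/7⌋ − ⌊4468/11⌋ + ⌊4468/14⌋ + ⌊4468/22⌋ + ⌊4468/77⌋ − ⌊4468/154⌋ = 1741.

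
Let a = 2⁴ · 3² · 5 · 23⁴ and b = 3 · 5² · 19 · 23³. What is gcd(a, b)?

min exponent per shared prime: 3 · 5 · 23³ = 182505

182505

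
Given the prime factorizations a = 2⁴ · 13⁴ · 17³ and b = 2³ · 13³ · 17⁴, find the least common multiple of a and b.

max exponent per prime: 2⁴ · 13⁴ · 17⁴ = 38167092496

38167092496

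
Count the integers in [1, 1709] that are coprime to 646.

646 = 2·17·19. Inclusion–exclusion on these primes:
1709 − ⌊1709/2⌋ − ⌊1709/17⌋ − ⌊1709/19⌋ + ⌊1709/34⌋ + ⌊1709/38⌋ + ⌊1709/323⌋ − ⌊1709/646⌋ = 763

763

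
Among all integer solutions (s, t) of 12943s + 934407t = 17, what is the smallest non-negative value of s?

301049

Euclid: 934407 = 72·12943 + 2511; 12943 = 5·2511 + 388; 2511 = 6·388 + 183; 388 = 2·183 + 22; 183 = 8·22 + 7; 22 = 3·7 + 1; 7 = 7·1 + 0 → gcd = 1; 17 = 1·17.
Back-substitution yields 12943·(127639) + 934407·(-1768) = 1, so one solution is s = 127639·17 = 2169863, t = -1768·17 = -30056.
Solutions in s differ by 934407/1 = 934407; the one in [0, 934407) is 2169863 mod 934407 = 301049.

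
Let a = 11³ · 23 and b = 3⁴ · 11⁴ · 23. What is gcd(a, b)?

30613

min exponent per shared prime: 11³ · 23 = 30613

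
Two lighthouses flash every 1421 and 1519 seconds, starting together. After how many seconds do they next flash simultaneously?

gcd first: 1519 = 1·1421 + 98; 1421 = 14·98 + 49; 98 = 2·49 + 0 → gcd = 49
lcm = 1421·1519/gcd = 2158499/49 = 44051

44051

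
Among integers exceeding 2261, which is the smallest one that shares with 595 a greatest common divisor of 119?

gcd(k, 595) = 119 forces 119 | k; write k = 119s. Then gcd(119s, 119·5) = 119·gcd(s, 5), so need gcd(s, 5) = 1.
119s > 2261 gives s ≥ 20. The least s ≥ 20 coprime to 5 is 21, so k = 119·21 = 2499.

2499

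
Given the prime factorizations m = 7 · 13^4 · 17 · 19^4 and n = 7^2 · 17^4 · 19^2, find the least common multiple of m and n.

15232794337336849

max exponent per prime: 7^2 · 13^4 · 17^4 · 19^4 = 15232794337336849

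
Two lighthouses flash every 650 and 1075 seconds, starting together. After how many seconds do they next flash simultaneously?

27950

650 = 2 · 5² · 13; 1075 = 5² · 43
max exponents: 2 · 5² · 13 · 43 = 27950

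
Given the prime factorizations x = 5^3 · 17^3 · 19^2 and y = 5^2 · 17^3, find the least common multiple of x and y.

max exponent per prime: 5^3 · 17^3 · 19^2 = 221699125

221699125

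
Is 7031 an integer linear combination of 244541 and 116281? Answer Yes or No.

By Bézout, 244541m − 116281n = 7031 has integer solutions iff gcd(244541, 116281) | 7031.
Euclid: 244541 = 2·116281 + 11979; 116281 = 9·11979 + 8470; 11979 = 1·8470 + 3509; 8470 = 2·3509 + 1452; 3509 = 2·1452 + 605; 1452 = 2·605 + 242; 605 = 2·242 + 121; 242 = 2·121 + 0. gcd = 121; 7031 mod 121 = 13. No.

No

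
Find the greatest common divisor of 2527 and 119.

2527 = 7 · 19²
119 = 7 · 17
Common: 7 = 7

7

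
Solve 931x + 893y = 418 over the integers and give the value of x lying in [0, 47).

gcd(931, 893) = 19 (Euclid: 931 = 1·893 + 38; 893 = 23·38 + 19; 38 = 2·19 + 0), and 19 | 418.
Extended Euclid: 931·(-23) + 893·(24) = 19. Scale by 22: x₀ = -506.
General solution x = x₀ + 47t; reducing mod 47 gives x = 11 (and y = -11).

11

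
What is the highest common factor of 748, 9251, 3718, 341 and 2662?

748 = 2² · 11 · 17; 9251 = 11 · 29²; 3718 = 2 · 11 · 13²; 341 = 11 · 31; 2662 = 2 · 11³
gcd takes min exponent of each prime: 11 = 11

11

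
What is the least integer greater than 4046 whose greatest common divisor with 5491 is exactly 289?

4335

gcd(t, 5491) = 289 forces 289 | t; write t = 289s. Then gcd(289s, 289·19) = 289·gcd(s, 19), so need gcd(s, 19) = 1.
289s > 4046 gives s ≥ 15. The least s ≥ 15 coprime to 19 is 15, so t = 289·15 = 4335.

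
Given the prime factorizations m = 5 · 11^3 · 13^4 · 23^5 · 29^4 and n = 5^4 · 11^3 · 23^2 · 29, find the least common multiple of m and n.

max exponent per prime: 5^4 · 11^3 · 13^4 · 23^5 · 29^4 = 108158997620995443533125

108158997620995443533125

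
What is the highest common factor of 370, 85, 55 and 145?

gcd(370, 85): 370 = 4·85 + 30; 85 = 2·30 + 25; 30 = 1·25 + 5; 25 = 5·5 + 0 → 5
gcd(5, 55): 55 = 11·5 + 0 → 5
gcd(5, 145): 145 = 29·5 + 0 → 5

5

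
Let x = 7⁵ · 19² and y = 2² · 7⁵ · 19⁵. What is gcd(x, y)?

min exponent per shared prime: 7⁵ · 19² = 6067327

6067327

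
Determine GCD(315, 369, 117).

315 = 3² · 5 · 7; 369 = 3² · 41; 117 = 3² · 13
gcd takes min exponent of each prime: 3² = 9

9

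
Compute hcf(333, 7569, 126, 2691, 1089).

gcd(333, 7569): 7569 = 22·333 + 243; 333 = 1·243 + 90; 243 = 2·90 + 63; 90 = 1·63 + 27; 63 = 2·27 + 9; 27 = 3·9 + 0 → 9
gcd(9, 126): 126 = 14·9 + 0 → 9
gcd(9, 2691): 2691 = 299·9 + 0 → 9
gcd(9, 1089): 1089 = 121·9 + 0 → 9

9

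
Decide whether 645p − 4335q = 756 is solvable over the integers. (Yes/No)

By Bézout, 645p − 4335q = 756 has integer solutions iff gcd(645, 4335) | 756.
Euclid: 4335 = 6·645 + 465; 645 = 1·465 + 180; 465 = 2·180 + 105; 180 = 1·105 + 75; 105 = 1·75 + 30; 75 = 2·30 + 15; 30 = 2·15 + 0. gcd = 15; 756 mod 15 = 6. No.

No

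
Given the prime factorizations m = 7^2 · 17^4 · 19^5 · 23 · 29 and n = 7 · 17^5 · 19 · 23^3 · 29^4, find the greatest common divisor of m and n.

7409231431

min exponent per shared prime: 7 · 17^4 · 19 · 23 · 29 = 7409231431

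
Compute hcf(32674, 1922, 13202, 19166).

2

32674 = 2 · 17 · 31²; 1922 = 2 · 31²; 13202 = 2 · 7 · 23 · 41; 19166 = 2 · 7 · 37²
gcd takes min exponent of each prime: 2 = 2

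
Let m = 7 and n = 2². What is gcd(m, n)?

1

min exponent per shared prime: (none) = 1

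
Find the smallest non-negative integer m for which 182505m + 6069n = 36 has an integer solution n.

gcd(182505, 6069) = 3 (Euclid: 182505 = 30·6069 + 435; 6069 = 13·435 + 414; 435 = 1·414 + 21; 414 = 19·21 + 15; 21 = 1·15 + 6; 15 = 2·6 + 3; 6 = 2·3 + 0), and 3 | 36.
Extended Euclid: 182505·(-865) + 6069·(26012) = 3. Scale by 12: m₀ = -10380.
General solution m = m₀ + 2023t; reducing mod 2023 gives m = 1758 (and n = -52866).

1758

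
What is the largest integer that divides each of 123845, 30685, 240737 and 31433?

gcd(123845, 30685): 123845 = 4·30685 + 1105; 30685 = 27·1105 + 850; 1105 = 1·850 + 255; 850 = 3·255 + 85; 255 = 3·85 + 0 → 85
gcd(85, 240737): 240737 = 2832·85 + 17; 85 = 5·17 + 0 → 17
gcd(17, 31433): 31433 = 1849·17 + 0 → 17

17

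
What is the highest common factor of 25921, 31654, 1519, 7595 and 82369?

gcd(25921, 31654): 31654 = 1·25921 + 5733; 25921 = 4·5733 + 2989; 5733 = 1·2989 + 2744; 2989 = 1·2744 + 245; 2744 = 11·245 + 49; 245 = 5·49 + 0 → 49
gcd(49, 1519): 1519 = 31·49 + 0 → 49
gcd(49, 7595): 7595 = 155·49 + 0 → 49
gcd(49, 82369): 82369 = 1681·49 + 0 → 49

49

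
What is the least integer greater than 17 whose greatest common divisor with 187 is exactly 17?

187 = 17·11. Any m with gcd(m, 187) = 17 is a multiple of 17, say 17s, with s coprime to 11.
Need s > 17/17, so s ≥ 2. First s ≥ 2 with gcd(s, 11) = 1 is s = 2. Thus m = 17·2 = 34.

34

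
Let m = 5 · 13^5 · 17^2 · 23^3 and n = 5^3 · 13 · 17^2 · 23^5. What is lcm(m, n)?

max exponent per prime: 5^3 · 13^5 · 17^2 · 23^5 = 86330408791651375

86330408791651375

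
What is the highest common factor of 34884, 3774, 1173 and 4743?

51

34884 = 2² · 3³ · 17 · 19; 3774 = 2 · 3 · 17 · 37; 1173 = 3 · 17 · 23; 4743 = 3² · 17 · 31
gcd takes min exponent of each prime: 3 · 17 = 51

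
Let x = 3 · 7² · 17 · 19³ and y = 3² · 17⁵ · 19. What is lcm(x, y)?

max exponent per prime: 3² · 7² · 17⁵ · 19³ = 4294810430883

4294810430883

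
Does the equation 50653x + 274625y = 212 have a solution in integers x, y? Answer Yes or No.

gcd(50653, 274625): 274625 = 5·50653 + 21360; 50653 = 2·21360 + 7933; 21360 = 2·7933 + 5494; 7933 = 1·5494 + 2439; 5494 = 2·2439 + 616; 2439 = 3·616 + 591; 616 = 1·591 + 25; 591 = 23·25 + 16; 25 = 1·16 + 9; 16 = 1·9 + 7; 9 = 1·7 + 2; 7 = 3·2 + 1; 2 = 2·1 + 0 → 1
1 divides 212, so a solution exists.

Yes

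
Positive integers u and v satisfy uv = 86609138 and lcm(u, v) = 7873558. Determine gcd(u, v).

gcd·lcm = product, so gcd = 86609138/7873558 = 11.

11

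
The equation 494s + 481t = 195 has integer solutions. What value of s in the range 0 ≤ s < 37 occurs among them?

Reduce mod 481: 494s ≡ 195 (mod 481). With g = gcd(494, 481) = 13 dividing 195, divide through: 38s ≡ 15 (mod 37).
Since gcd(38, 37) = 1, s ≡ 15·(38)⁻¹ ≡ 15 (mod 37). Smallest non-negative: 15.

15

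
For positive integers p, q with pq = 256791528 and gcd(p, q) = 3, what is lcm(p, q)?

For any two positive integers, gcd × lcm equals their product. Hence lcm = 256791528 / 3 = 85597176.

85597176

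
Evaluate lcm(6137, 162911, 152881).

6137 = 17 · 19²; 162911 = 7 · 17 · 37²; 152881 = 17² · 23²
lcm takes max exponent of each prime: 7 · 17² · 19² · 23² · 37² = 528886162903

528886162903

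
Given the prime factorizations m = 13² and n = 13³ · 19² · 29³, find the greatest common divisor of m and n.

169

min exponent per shared prime: 13² = 169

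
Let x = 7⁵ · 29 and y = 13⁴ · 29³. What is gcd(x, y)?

29

min exponent per shared prime: 29 = 29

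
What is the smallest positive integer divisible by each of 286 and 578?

gcd first: 578 = 2·286 + 6; 286 = 47·6 + 4; 6 = 1·4 + 2; 4 = 2·2 + 0 → gcd = 2
lcm = 286·578/gcd = 165308/2 = 82654

82654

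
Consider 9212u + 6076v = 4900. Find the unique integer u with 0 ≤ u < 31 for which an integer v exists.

19

Euclid: 9212 = 1·6076 + 3136; 6076 = 1·3136 + 2940; 3136 = 1·2940 + 196; 2940 = 15·196 + 0 → gcd = 196; 4900 = 196·25.
Back-substitution yields 9212·(2) + 6076·(-3) = 196, so one solution is u = 2·25 = 50, v = -3·25 = -75.
Solutions in u differ by 6076/196 = 31; the one in [0, 31) is 50 mod 31 = 19.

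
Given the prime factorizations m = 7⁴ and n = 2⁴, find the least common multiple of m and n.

38416

max exponent per prime: 2⁴ · 7⁴ = 38416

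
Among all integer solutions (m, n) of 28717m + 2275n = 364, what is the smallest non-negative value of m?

42

gcd(28717, 2275) = 13 (Euclid: 28717 = 12·2275 + 1417; 2275 = 1·1417 + 858; 1417 = 1·858 + 559; 858 = 1·559 + 299; 559 = 1·299 + 260; 299 = 1·260 + 39; 260 = 6·39 + 26; 39 = 1·26 + 13; 26 = 2·13 + 0), and 13 | 364.
Extended Euclid: 28717·(-61) + 2275·(770) = 13. Scale by 28: m₀ = -1708.
General solution m = m₀ + 175t; reducing mod 175 gives m = 42 (and n = -530).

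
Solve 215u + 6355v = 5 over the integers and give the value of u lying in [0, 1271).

Euclid: 6355 = 29·215 + 120; 215 = 1·120 + 95; 120 = 1·95 + 25; 95 = 3·25 + 20; 25 = 1·20 + 5; 20 = 4·5 + 0 → gcd = 5; 5 = 5·1.
Back-substitution yields 215·(-266) + 6355·(9) = 5, so one solution is u = -266·1 = -266, v = 9·1 = 9.
Solutions in u differ by 6355/5 = 1271; the one in [0, 1271) is -266 mod 1271 = 1005.

1005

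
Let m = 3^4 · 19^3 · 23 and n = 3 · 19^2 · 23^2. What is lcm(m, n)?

max exponent per prime: 3^4 · 19^3 · 23^2 = 293901291

293901291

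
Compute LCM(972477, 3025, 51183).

24311925

lcm(972477, 3025) = 972477·3025/gcd = 2941742925/121 = 24311925
lcm(24311925, 51183) = 24311925·51183/gcd = 1244357257275/51183 = 24311925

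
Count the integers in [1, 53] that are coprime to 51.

Prime factors of 51: 3, 17. Count integers ≤ 53 divisible by none of them.
By inclusion–exclusion: 53 − ⌊53/3⌋ − ⌊53/17⌋ + ⌊53/51⌋ = 34.

34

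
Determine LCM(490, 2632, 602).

lcm(490, 2632) = 490·2632/gcd = 1289680/14 = 92120
lcm(92120, 602) = 92120·602/gcd = 55456240/14 = 3961160

3961160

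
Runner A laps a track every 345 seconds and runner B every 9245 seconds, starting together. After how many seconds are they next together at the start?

gcd first: 9245 = 26·345 + 275; 345 = 1·275 + 70; 275 = 3·70 + 65; 70 = 1·65 + 5; 65 = 13·5 + 0 → gcd = 5
lcm = 345·9245/gcd = 3189525/5 = 637905

637905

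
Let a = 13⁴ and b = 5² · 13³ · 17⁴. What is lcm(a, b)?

max exponent per prime: 5² · 13⁴ · 17⁴ = 59636082025

59636082025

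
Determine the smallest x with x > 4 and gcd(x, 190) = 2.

gcd(x, 190) = 2 forces 2 | x; write x = 2s. Then gcd(2s, 2·95) = 2·gcd(s, 95), so need gcd(s, 95) = 1.
2s > 4 gives s ≥ 3. The least s ≥ 3 coprime to 95 is 3, so x = 2·3 = 6.

6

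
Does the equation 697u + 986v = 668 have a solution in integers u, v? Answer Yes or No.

No

By Bézout, 697u + 986v = 668 has integer solutions iff gcd(697, 986) | 668.
Euclid: 986 = 1·697 + 289; 697 = 2·289 + 119; 289 = 2·119 + 51; 119 = 2·51 + 17; 51 = 3·17 + 0. gcd = 17; 668 mod 17 = 5. No.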